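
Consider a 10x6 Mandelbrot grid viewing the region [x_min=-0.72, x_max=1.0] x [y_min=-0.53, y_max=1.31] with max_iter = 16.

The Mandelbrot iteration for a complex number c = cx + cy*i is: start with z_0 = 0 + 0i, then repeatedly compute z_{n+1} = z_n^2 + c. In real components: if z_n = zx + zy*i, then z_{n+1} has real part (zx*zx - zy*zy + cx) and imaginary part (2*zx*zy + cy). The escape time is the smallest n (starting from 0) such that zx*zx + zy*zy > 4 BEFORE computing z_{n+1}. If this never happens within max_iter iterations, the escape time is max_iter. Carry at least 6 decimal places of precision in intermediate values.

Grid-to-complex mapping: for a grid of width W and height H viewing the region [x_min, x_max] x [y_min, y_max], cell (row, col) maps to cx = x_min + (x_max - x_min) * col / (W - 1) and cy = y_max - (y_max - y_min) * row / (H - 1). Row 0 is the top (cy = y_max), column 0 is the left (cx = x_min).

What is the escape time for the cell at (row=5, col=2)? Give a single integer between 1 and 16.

z_0 = 0 + 0i, c = -0.3378 + -0.5300i
Iter 1: z = -0.3378 + -0.5300i, |z|^2 = 0.3950
Iter 2: z = -0.5046 + -0.1720i, |z|^2 = 0.2842
Iter 3: z = -0.1127 + -0.3565i, |z|^2 = 0.1398
Iter 4: z = -0.4521 + -0.4496i, |z|^2 = 0.4066
Iter 5: z = -0.3355 + -0.1234i, |z|^2 = 0.1278
Iter 6: z = -0.2404 + -0.4472i, |z|^2 = 0.2578
Iter 7: z = -0.4799 + -0.3150i, |z|^2 = 0.3295
Iter 8: z = -0.2066 + -0.2277i, |z|^2 = 0.0945
Iter 9: z = -0.3469 + -0.4359i, |z|^2 = 0.3104
Iter 10: z = -0.4074 + -0.2276i, |z|^2 = 0.2178
Iter 11: z = -0.2236 + -0.3446i, |z|^2 = 0.1687
Iter 12: z = -0.4065 + -0.3759i, |z|^2 = 0.3066
Iter 13: z = -0.3138 + -0.2243i, |z|^2 = 0.1488
Iter 14: z = -0.2896 + -0.3892i, |z|^2 = 0.2353
Iter 15: z = -0.4054 + -0.3046i, |z|^2 = 0.2571

Answer: 16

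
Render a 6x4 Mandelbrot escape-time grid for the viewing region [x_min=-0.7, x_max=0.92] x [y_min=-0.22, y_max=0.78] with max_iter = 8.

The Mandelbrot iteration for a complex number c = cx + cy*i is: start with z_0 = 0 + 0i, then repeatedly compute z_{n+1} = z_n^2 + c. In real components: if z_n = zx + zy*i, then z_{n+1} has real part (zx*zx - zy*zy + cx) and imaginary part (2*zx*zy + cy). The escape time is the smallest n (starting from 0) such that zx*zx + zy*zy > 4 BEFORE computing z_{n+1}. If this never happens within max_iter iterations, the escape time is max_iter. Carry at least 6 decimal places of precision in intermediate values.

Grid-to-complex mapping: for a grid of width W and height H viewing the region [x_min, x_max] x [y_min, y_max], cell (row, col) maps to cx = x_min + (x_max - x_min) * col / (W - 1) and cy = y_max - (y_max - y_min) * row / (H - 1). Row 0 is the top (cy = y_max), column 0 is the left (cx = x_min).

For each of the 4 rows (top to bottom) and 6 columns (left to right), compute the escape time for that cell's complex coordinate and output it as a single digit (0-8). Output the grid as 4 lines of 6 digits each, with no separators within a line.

(row=0, col=0): c = -0.7000 + 0.7800i → escape time 4
(row=0, col=1): c = -0.3760 + 0.7800i → escape time 7
(row=0, col=2): c = -0.0520 + 0.7800i → escape time 8
(row=0, col=3): c = 0.2720 + 0.7800i → escape time 5
(row=0, col=4): c = 0.5960 + 0.7800i → escape time 3
(row=0, col=5): c = 0.9200 + 0.7800i → escape time 2
(row=1, col=0): c = -0.7000 + 0.4467i → escape time 8
(row=1, col=1): c = -0.3760 + 0.4467i → escape time 8
(row=1, col=2): c = -0.0520 + 0.4467i → escape time 8
(row=1, col=3): c = 0.2720 + 0.4467i → escape time 8
(row=1, col=4): c = 0.5960 + 0.4467i → escape time 4
(row=1, col=5): c = 0.9200 + 0.4467i → escape time 2
(row=2, col=0): c = -0.7000 + 0.1133i → escape time 8
(row=2, col=1): c = -0.3760 + 0.1133i → escape time 8
(row=2, col=2): c = -0.0520 + 0.1133i → escape time 8
(row=2, col=3): c = 0.2720 + 0.1133i → escape time 8
(row=2, col=4): c = 0.5960 + 0.1133i → escape time 4
(row=2, col=5): c = 0.9200 + 0.1133i → escape time 3
(row=3, col=0): c = -0.7000 + -0.2200i → escape time 8
(row=3, col=1): c = -0.3760 + -0.2200i → escape time 8
(row=3, col=2): c = -0.0520 + -0.2200i → escape time 8
(row=3, col=3): c = 0.2720 + -0.2200i → escape time 8
(row=3, col=4): c = 0.5960 + -0.2200i → escape time 4
(row=3, col=5): c = 0.9200 + -0.2200i → escape time 3

Answer: 478532
888842
888843
888843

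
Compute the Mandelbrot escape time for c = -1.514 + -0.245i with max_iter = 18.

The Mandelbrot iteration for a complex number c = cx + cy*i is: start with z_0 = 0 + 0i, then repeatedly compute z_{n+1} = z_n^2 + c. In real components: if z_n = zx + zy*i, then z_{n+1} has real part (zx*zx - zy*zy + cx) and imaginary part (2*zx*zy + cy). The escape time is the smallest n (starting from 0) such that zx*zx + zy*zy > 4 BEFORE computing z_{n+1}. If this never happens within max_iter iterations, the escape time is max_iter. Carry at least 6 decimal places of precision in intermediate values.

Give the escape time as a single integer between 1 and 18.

Answer: 5

Derivation:
z_0 = 0 + 0i, c = -1.5140 + -0.2450i
Iter 1: z = -1.5140 + -0.2450i, |z|^2 = 2.3522
Iter 2: z = 0.7182 + 0.4969i, |z|^2 = 0.7626
Iter 3: z = -1.2451 + 0.4687i, |z|^2 = 1.7699
Iter 4: z = -0.1834 + -1.4121i, |z|^2 = 2.0275
Iter 5: z = -3.4743 + 0.2729i, |z|^2 = 12.1451
Escaped at iteration 5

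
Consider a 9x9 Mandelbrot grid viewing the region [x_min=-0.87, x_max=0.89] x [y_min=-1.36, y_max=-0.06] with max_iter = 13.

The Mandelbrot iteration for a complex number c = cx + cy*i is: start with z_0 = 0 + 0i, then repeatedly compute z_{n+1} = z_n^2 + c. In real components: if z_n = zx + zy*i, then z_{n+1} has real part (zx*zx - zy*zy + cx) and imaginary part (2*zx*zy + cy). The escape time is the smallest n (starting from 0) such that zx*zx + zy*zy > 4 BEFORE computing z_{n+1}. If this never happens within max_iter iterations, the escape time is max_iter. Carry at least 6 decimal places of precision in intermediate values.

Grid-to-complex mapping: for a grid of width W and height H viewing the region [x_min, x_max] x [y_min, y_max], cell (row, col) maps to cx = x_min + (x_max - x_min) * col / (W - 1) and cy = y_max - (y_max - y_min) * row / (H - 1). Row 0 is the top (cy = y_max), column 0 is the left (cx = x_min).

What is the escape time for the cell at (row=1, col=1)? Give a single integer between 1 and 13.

Answer: 13

Derivation:
z_0 = 0 + 0i, c = -0.6500 + -0.2225i
Iter 1: z = -0.6500 + -0.2225i, |z|^2 = 0.4720
Iter 2: z = -0.2770 + 0.0668i, |z|^2 = 0.0812
Iter 3: z = -0.5777 + -0.2595i, |z|^2 = 0.4011
Iter 4: z = -0.3836 + 0.0773i, |z|^2 = 0.1531
Iter 5: z = -0.5089 + -0.2818i, |z|^2 = 0.3384
Iter 6: z = -0.4705 + 0.0643i, |z|^2 = 0.2255
Iter 7: z = -0.4328 + -0.2830i, |z|^2 = 0.2674
Iter 8: z = -0.5428 + 0.0225i, |z|^2 = 0.2951
Iter 9: z = -0.3559 + -0.2469i, |z|^2 = 0.1876
Iter 10: z = -0.5843 + -0.0468i, |z|^2 = 0.3436
Iter 11: z = -0.3108 + -0.1678i, |z|^2 = 0.1248
Iter 12: z = -0.5816 + -0.1182i, |z|^2 = 0.3522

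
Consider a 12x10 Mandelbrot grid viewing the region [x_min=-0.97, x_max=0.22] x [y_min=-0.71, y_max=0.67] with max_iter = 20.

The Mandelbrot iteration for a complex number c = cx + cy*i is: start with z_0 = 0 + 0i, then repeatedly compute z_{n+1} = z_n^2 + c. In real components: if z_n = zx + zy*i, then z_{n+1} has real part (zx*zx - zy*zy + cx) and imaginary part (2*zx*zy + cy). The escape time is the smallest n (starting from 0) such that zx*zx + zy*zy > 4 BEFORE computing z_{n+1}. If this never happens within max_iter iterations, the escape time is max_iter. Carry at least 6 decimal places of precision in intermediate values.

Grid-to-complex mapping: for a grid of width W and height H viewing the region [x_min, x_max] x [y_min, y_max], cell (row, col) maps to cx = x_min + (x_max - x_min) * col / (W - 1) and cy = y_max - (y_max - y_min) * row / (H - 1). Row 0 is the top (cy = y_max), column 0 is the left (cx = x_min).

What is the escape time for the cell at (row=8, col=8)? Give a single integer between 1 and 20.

Answer: 20

Derivation:
z_0 = 0 + 0i, c = -0.1045 + -0.5567i
Iter 1: z = -0.1045 + -0.5567i, |z|^2 = 0.3208
Iter 2: z = -0.4035 + -0.4403i, |z|^2 = 0.3566
Iter 3: z = -0.1356 + -0.2014i, |z|^2 = 0.0589
Iter 4: z = -0.1267 + -0.5021i, |z|^2 = 0.2681
Iter 5: z = -0.3406 + -0.4294i, |z|^2 = 0.3004
Iter 6: z = -0.1730 + -0.2642i, |z|^2 = 0.0997
Iter 7: z = -0.1444 + -0.4653i, |z|^2 = 0.2373
Iter 8: z = -0.3002 + -0.4223i, |z|^2 = 0.2684
Iter 9: z = -0.1928 + -0.3032i, |z|^2 = 0.1291
Iter 10: z = -0.1593 + -0.4398i, |z|^2 = 0.2188
Iter 11: z = -0.2726 + -0.4166i, |z|^2 = 0.2478
Iter 12: z = -0.2038 + -0.3296i, |z|^2 = 0.1501
Iter 13: z = -0.1716 + -0.4224i, |z|^2 = 0.2078
Iter 14: z = -0.2535 + -0.4117i, |z|^2 = 0.2337
Iter 15: z = -0.2098 + -0.3480i, |z|^2 = 0.1651
Iter 16: z = -0.1816 + -0.4107i, |z|^2 = 0.2016
Iter 17: z = -0.2402 + -0.4075i, |z|^2 = 0.2238
Iter 18: z = -0.2129 + -0.3609i, |z|^2 = 0.1756
Iter 19: z = -0.1895 + -0.4030i, |z|^2 = 0.1983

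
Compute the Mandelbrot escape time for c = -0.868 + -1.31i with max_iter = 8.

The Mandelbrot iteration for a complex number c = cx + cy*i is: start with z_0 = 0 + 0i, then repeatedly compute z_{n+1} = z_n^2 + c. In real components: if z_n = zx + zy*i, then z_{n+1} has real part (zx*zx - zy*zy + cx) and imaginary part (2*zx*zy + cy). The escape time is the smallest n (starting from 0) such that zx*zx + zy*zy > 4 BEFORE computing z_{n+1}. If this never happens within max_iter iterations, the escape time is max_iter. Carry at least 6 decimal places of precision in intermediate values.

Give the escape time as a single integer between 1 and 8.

Answer: 2

Derivation:
z_0 = 0 + 0i, c = -0.8680 + -1.3100i
Iter 1: z = -0.8680 + -1.3100i, |z|^2 = 2.4695
Iter 2: z = -1.8307 + 0.9642i, |z|^2 = 4.2810
Escaped at iteration 2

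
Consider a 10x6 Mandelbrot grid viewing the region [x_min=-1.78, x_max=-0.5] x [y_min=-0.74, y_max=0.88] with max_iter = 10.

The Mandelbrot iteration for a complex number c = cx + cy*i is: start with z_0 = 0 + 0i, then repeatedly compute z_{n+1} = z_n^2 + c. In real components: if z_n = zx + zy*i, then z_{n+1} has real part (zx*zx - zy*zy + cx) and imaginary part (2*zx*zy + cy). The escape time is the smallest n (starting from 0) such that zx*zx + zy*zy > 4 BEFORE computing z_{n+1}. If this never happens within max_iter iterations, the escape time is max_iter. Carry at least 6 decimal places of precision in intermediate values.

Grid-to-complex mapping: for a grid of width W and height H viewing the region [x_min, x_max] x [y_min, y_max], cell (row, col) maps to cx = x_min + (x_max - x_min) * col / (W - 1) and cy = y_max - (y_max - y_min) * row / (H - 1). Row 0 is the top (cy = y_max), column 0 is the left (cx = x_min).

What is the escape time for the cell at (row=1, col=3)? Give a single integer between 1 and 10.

z_0 = 0 + 0i, c = -1.3533 + 0.5560i
Iter 1: z = -1.3533 + 0.5560i, |z|^2 = 2.1406
Iter 2: z = 0.1690 + -0.9489i, |z|^2 = 0.9290
Iter 3: z = -2.2252 + 0.2352i, |z|^2 = 5.0067
Escaped at iteration 3

Answer: 3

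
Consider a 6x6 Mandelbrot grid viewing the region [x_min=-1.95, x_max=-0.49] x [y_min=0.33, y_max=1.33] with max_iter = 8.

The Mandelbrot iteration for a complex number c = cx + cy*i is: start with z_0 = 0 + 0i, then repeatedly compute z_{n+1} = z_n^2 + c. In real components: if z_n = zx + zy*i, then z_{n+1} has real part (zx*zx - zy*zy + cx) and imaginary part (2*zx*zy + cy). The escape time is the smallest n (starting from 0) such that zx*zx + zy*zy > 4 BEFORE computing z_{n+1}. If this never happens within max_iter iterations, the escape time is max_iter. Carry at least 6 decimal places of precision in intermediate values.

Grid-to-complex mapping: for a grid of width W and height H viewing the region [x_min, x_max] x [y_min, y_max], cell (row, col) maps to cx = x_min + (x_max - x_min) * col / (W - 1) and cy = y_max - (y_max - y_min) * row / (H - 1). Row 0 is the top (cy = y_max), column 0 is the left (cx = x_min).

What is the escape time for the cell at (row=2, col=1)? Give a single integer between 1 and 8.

z_0 = 0 + 0i, c = -1.6580 + 0.9300i
Iter 1: z = -1.6580 + 0.9300i, |z|^2 = 3.6139
Iter 2: z = 0.2261 + -2.1539i, |z|^2 = 4.6903
Escaped at iteration 2

Answer: 2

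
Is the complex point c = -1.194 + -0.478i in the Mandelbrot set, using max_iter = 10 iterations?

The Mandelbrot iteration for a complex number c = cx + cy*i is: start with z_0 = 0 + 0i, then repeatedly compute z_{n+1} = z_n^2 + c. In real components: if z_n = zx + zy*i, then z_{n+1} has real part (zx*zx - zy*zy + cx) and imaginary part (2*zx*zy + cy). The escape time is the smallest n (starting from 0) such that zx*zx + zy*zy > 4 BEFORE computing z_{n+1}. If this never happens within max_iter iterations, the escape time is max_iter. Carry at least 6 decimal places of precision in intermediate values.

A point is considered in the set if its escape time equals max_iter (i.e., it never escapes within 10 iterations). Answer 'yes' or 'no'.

z_0 = 0 + 0i, c = -1.1940 + -0.4780i
Iter 1: z = -1.1940 + -0.4780i, |z|^2 = 1.6541
Iter 2: z = 0.0032 + 0.6635i, |z|^2 = 0.4402
Iter 3: z = -1.6342 + -0.4738i, |z|^2 = 2.8950
Iter 4: z = 1.2520 + 1.0706i, |z|^2 = 2.7137
Iter 5: z = -0.7726 + 2.2028i, |z|^2 = 5.4494
Escaped at iteration 5

Answer: no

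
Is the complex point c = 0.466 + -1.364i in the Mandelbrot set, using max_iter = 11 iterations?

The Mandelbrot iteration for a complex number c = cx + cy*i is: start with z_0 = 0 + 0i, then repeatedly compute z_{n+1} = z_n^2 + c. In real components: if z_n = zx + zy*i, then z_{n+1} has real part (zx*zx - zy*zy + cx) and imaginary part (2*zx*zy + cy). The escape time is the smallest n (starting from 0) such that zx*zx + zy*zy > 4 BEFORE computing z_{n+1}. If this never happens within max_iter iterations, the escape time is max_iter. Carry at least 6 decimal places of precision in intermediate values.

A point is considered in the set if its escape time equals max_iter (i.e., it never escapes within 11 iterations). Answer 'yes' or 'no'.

Answer: no

Derivation:
z_0 = 0 + 0i, c = 0.4660 + -1.3640i
Iter 1: z = 0.4660 + -1.3640i, |z|^2 = 2.0777
Iter 2: z = -1.1773 + -2.6352i, |z|^2 = 8.3307
Escaped at iteration 2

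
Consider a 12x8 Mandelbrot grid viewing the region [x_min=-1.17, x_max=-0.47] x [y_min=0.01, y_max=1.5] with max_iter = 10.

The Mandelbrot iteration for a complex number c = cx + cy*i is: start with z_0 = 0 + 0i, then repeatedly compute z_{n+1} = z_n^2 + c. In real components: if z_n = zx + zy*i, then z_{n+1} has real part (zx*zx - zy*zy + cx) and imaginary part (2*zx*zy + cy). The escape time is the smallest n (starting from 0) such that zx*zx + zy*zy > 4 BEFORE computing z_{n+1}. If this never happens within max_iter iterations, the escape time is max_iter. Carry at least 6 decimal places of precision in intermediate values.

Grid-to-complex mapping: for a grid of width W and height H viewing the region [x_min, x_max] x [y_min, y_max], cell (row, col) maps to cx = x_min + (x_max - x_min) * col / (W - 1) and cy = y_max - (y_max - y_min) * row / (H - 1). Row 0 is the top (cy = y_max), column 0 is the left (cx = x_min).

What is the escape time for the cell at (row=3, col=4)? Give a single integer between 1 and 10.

Answer: 3

Derivation:
z_0 = 0 + 0i, c = -0.9155 + 0.8614i
Iter 1: z = -0.9155 + 0.8614i, |z|^2 = 1.5801
Iter 2: z = -0.8195 + -0.7158i, |z|^2 = 1.1838
Iter 3: z = -0.7563 + 2.0345i, |z|^2 = 4.7112
Escaped at iteration 3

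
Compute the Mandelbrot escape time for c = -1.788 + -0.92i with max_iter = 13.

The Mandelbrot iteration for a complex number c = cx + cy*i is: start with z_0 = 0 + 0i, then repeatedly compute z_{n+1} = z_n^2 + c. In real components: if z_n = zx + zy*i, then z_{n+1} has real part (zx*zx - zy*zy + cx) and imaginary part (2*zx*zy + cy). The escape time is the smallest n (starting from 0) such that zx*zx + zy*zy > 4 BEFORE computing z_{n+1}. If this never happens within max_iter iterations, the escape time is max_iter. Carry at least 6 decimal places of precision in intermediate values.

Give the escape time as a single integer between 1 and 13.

Answer: 1

Derivation:
z_0 = 0 + 0i, c = -1.7880 + -0.9200i
Iter 1: z = -1.7880 + -0.9200i, |z|^2 = 4.0433
Escaped at iteration 1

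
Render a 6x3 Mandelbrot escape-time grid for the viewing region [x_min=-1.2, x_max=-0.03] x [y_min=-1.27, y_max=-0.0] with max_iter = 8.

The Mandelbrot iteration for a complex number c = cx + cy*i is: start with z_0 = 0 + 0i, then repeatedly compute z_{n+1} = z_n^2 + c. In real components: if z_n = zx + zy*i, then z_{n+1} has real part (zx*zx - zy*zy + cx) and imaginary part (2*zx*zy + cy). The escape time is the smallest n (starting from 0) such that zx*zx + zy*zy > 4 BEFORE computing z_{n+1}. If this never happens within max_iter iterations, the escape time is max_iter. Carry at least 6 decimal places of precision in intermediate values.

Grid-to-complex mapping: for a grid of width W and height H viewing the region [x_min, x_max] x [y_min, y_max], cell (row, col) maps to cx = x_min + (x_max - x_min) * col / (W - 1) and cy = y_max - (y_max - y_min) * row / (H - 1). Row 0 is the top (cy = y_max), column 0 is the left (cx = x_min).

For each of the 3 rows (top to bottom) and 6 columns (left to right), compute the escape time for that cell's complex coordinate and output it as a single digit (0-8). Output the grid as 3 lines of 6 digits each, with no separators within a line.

Answer: 888888
345888
223332

Derivation:
(row=0, col=0): c = -1.2000 + -0.0000i → escape time 8
(row=0, col=1): c = -0.9660 + -0.0000i → escape time 8
(row=0, col=2): c = -0.7320 + -0.0000i → escape time 8
(row=0, col=3): c = -0.4980 + -0.0000i → escape time 8
(row=0, col=4): c = -0.2640 + -0.0000i → escape time 8
(row=0, col=5): c = -0.0300 + -0.0000i → escape time 8
(row=1, col=0): c = -1.2000 + -0.6350i → escape time 3
(row=1, col=1): c = -0.9660 + -0.6350i → escape time 4
(row=1, col=2): c = -0.7320 + -0.6350i → escape time 5
(row=1, col=3): c = -0.4980 + -0.6350i → escape time 8
(row=1, col=4): c = -0.2640 + -0.6350i → escape time 8
(row=1, col=5): c = -0.0300 + -0.6350i → escape time 8
(row=2, col=0): c = -1.2000 + -1.2700i → escape time 2
(row=2, col=1): c = -0.9660 + -1.2700i → escape time 2
(row=2, col=2): c = -0.7320 + -1.2700i → escape time 3
(row=2, col=3): c = -0.4980 + -1.2700i → escape time 3
(row=2, col=4): c = -0.2640 + -1.2700i → escape time 3
(row=2, col=5): c = -0.0300 + -1.2700i → escape time 2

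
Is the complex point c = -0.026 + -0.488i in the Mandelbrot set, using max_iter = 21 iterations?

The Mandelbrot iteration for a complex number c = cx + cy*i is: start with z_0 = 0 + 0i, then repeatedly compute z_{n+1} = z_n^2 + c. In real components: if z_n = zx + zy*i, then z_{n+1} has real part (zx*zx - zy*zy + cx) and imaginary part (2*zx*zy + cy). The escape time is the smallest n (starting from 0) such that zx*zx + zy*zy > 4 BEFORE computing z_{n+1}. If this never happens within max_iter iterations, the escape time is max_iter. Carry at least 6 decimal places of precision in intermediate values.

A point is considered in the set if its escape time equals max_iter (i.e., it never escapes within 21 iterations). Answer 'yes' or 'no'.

Answer: yes

Derivation:
z_0 = 0 + 0i, c = -0.0260 + -0.4880i
Iter 1: z = -0.0260 + -0.4880i, |z|^2 = 0.2388
Iter 2: z = -0.2635 + -0.4626i, |z|^2 = 0.2834
Iter 3: z = -0.1706 + -0.2442i, |z|^2 = 0.0888
Iter 4: z = -0.0565 + -0.4047i, |z|^2 = 0.1670
Iter 5: z = -0.1866 + -0.4422i, |z|^2 = 0.2304
Iter 6: z = -0.1868 + -0.3230i, |z|^2 = 0.1392
Iter 7: z = -0.0954 + -0.3673i, |z|^2 = 0.1441
Iter 8: z = -0.1518 + -0.4179i, |z|^2 = 0.1977
Iter 9: z = -0.1776 + -0.3611i, |z|^2 = 0.1619
Iter 10: z = -0.1249 + -0.3598i, |z|^2 = 0.1450
Iter 11: z = -0.1398 + -0.3982i, |z|^2 = 0.1781
Iter 12: z = -0.1650 + -0.3766i, |z|^2 = 0.1691
Iter 13: z = -0.1406 + -0.3637i, |z|^2 = 0.1521
Iter 14: z = -0.1385 + -0.3857i, |z|^2 = 0.1679
Iter 15: z = -0.1556 + -0.3812i, |z|^2 = 0.1695
Iter 16: z = -0.1471 + -0.3694i, |z|^2 = 0.1581
Iter 17: z = -0.1408 + -0.3793i, |z|^2 = 0.1637
Iter 18: z = -0.1501 + -0.3812i, |z|^2 = 0.1678
Iter 19: z = -0.1488 + -0.3736i, |z|^2 = 0.1617
Iter 20: z = -0.1435 + -0.3768i, |z|^2 = 0.1626
Did not escape in 21 iterations → in set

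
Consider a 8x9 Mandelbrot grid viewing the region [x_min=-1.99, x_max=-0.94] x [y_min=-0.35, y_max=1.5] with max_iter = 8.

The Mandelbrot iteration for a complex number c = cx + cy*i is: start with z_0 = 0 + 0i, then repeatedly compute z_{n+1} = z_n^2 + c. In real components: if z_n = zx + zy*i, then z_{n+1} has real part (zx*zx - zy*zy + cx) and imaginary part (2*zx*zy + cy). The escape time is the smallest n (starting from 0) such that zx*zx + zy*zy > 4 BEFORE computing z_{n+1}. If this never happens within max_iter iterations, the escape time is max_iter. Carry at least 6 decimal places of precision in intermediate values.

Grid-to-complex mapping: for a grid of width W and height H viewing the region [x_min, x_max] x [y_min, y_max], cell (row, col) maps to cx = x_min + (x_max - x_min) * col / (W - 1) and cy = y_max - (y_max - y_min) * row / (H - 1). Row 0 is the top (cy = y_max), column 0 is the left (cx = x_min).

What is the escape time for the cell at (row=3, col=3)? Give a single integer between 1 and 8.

Answer: 3

Derivation:
z_0 = 0 + 0i, c = -1.5400 + 0.8062i
Iter 1: z = -1.5400 + 0.8062i, |z|^2 = 3.0216
Iter 2: z = 0.1816 + -1.6770i, |z|^2 = 2.8453
Iter 3: z = -4.3194 + 0.1973i, |z|^2 = 18.6958
Escaped at iteration 3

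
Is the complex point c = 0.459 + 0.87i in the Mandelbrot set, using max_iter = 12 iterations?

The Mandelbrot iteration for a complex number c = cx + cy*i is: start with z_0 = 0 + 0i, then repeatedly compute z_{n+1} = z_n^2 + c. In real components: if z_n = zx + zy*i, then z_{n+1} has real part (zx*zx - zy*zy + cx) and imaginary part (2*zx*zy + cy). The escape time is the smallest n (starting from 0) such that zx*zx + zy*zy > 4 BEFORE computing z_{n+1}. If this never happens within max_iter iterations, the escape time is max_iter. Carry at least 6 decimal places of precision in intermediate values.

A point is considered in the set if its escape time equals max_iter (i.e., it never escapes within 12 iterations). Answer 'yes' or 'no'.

Answer: no

Derivation:
z_0 = 0 + 0i, c = 0.4590 + 0.8700i
Iter 1: z = 0.4590 + 0.8700i, |z|^2 = 0.9676
Iter 2: z = -0.0872 + 1.6687i, |z|^2 = 2.7920
Iter 3: z = -2.3178 + 0.5789i, |z|^2 = 5.7074
Escaped at iteration 3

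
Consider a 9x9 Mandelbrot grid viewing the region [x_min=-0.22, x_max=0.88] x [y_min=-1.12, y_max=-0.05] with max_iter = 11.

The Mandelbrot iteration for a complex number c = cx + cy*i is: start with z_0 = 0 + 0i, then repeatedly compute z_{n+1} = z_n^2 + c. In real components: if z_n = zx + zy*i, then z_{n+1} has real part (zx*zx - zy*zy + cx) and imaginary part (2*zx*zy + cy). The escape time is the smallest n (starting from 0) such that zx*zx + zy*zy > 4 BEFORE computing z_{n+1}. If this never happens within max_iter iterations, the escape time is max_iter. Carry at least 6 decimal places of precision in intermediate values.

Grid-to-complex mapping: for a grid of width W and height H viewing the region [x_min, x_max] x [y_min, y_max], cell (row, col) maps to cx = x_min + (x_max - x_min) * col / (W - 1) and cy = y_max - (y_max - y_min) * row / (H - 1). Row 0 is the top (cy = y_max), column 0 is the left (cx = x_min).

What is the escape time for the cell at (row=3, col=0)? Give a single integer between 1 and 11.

z_0 = 0 + 0i, c = -0.2200 + -0.4512i
Iter 1: z = -0.2200 + -0.4512i, |z|^2 = 0.2520
Iter 2: z = -0.3752 + -0.2527i, |z|^2 = 0.2047
Iter 3: z = -0.1431 + -0.2616i, |z|^2 = 0.0889
Iter 4: z = -0.2680 + -0.3764i, |z|^2 = 0.2135
Iter 5: z = -0.2899 + -0.2495i, |z|^2 = 0.1463
Iter 6: z = -0.1982 + -0.3066i, |z|^2 = 0.1333
Iter 7: z = -0.2747 + -0.3297i, |z|^2 = 0.1842
Iter 8: z = -0.2532 + -0.2701i, |z|^2 = 0.1371
Iter 9: z = -0.2288 + -0.3144i, |z|^2 = 0.1512
Iter 10: z = -0.2665 + -0.3073i, |z|^2 = 0.1655

Answer: 11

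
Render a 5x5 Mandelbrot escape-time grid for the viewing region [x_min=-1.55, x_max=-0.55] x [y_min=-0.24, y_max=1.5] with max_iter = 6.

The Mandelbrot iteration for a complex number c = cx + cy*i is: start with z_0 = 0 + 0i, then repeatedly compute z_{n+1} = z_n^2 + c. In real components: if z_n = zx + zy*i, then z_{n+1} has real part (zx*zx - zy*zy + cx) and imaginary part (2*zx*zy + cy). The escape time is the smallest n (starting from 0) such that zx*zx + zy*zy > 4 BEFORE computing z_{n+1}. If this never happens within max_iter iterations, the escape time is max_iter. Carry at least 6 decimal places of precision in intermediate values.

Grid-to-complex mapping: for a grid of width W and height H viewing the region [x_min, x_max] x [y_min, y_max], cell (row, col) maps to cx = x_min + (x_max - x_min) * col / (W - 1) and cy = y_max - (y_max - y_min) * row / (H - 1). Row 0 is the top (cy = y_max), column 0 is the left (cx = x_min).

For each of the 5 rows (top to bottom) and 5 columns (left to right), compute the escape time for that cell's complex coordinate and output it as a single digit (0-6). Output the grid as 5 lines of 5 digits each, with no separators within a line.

(row=0, col=0): c = -1.5500 + 1.5000i → escape time 1
(row=0, col=1): c = -1.3000 + 1.5000i → escape time 2
(row=0, col=2): c = -1.0500 + 1.5000i → escape time 2
(row=0, col=3): c = -0.8000 + 1.5000i → escape time 2
(row=0, col=4): c = -0.5500 + 1.5000i → escape time 2
(row=1, col=0): c = -1.5500 + 1.0650i → escape time 2
(row=1, col=1): c = -1.3000 + 1.0650i → escape time 3
(row=1, col=2): c = -1.0500 + 1.0650i → escape time 3
(row=1, col=3): c = -0.8000 + 1.0650i → escape time 3
(row=1, col=4): c = -0.5500 + 1.0650i → escape time 4
(row=2, col=0): c = -1.5500 + 0.6300i → escape time 3
(row=2, col=1): c = -1.3000 + 0.6300i → escape time 3
(row=2, col=2): c = -1.0500 + 0.6300i → escape time 4
(row=2, col=3): c = -0.8000 + 0.6300i → escape time 5
(row=2, col=4): c = -0.5500 + 0.6300i → escape time 6
(row=3, col=0): c = -1.5500 + 0.1950i → escape time 5
(row=3, col=1): c = -1.3000 + 0.1950i → escape time 6
(row=3, col=2): c = -1.0500 + 0.1950i → escape time 6
(row=3, col=3): c = -0.8000 + 0.1950i → escape time 6
(row=3, col=4): c = -0.5500 + 0.1950i → escape time 6
(row=4, col=0): c = -1.5500 + -0.2400i → escape time 5
(row=4, col=1): c = -1.3000 + -0.2400i → escape time 6
(row=4, col=2): c = -1.0500 + -0.2400i → escape time 6
(row=4, col=3): c = -0.8000 + -0.2400i → escape time 6
(row=4, col=4): c = -0.5500 + -0.2400i → escape time 6

Answer: 12222
23334
33456
56666
56666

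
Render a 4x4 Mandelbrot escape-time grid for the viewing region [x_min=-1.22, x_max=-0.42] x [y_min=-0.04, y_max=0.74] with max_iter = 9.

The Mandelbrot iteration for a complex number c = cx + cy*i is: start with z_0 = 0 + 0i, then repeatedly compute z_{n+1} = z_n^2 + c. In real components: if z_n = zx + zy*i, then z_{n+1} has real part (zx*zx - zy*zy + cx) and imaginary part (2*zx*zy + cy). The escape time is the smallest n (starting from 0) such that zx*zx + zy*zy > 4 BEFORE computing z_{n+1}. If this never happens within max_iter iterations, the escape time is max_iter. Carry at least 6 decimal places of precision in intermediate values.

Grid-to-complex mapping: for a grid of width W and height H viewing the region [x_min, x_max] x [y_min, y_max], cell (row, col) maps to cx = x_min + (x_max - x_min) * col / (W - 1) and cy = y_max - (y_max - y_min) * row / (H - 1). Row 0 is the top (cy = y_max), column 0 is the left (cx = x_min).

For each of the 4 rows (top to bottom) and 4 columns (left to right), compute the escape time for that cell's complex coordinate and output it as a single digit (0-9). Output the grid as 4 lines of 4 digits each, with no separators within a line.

(row=0, col=0): c = -1.2200 + 0.7400i → escape time 3
(row=0, col=1): c = -0.9533 + 0.7400i → escape time 4
(row=0, col=2): c = -0.6867 + 0.7400i → escape time 4
(row=0, col=3): c = -0.4200 + 0.7400i → escape time 7
(row=1, col=0): c = -1.2200 + 0.4800i → escape time 5
(row=1, col=1): c = -0.9533 + 0.4800i → escape time 5
(row=1, col=2): c = -0.6867 + 0.4800i → escape time 9
(row=1, col=3): c = -0.4200 + 0.4800i → escape time 9
(row=2, col=0): c = -1.2200 + 0.2200i → escape time 9
(row=2, col=1): c = -0.9533 + 0.2200i → escape time 9
(row=2, col=2): c = -0.6867 + 0.2200i → escape time 9
(row=2, col=3): c = -0.4200 + 0.2200i → escape time 9
(row=3, col=0): c = -1.2200 + -0.0400i → escape time 9
(row=3, col=1): c = -0.9533 + -0.0400i → escape time 9
(row=3, col=2): c = -0.6867 + -0.0400i → escape time 9
(row=3, col=3): c = -0.4200 + -0.0400i → escape time 9

Answer: 3447
5599
9999
9999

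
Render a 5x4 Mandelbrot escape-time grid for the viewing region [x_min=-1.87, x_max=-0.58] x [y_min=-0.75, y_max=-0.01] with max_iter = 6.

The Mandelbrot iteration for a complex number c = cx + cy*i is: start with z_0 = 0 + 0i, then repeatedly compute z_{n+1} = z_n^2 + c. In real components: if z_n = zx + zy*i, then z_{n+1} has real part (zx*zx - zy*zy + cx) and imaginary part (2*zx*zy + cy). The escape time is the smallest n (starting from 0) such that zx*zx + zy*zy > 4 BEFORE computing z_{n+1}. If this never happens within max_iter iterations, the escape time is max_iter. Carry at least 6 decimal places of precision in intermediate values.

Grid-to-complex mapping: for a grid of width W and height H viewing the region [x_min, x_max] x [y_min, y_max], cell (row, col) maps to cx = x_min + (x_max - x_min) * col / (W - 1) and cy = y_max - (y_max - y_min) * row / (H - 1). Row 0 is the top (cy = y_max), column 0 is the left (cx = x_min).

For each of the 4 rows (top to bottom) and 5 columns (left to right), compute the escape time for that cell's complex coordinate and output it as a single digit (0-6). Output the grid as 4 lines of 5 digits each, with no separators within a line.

(row=0, col=0): c = -1.8700 + -0.0100i → escape time 6
(row=0, col=1): c = -1.5475 + -0.0100i → escape time 6
(row=0, col=2): c = -1.2250 + -0.0100i → escape time 6
(row=0, col=3): c = -0.9025 + -0.0100i → escape time 6
(row=0, col=4): c = -0.5800 + -0.0100i → escape time 6
(row=1, col=0): c = -1.8700 + -0.2567i → escape time 4
(row=1, col=1): c = -1.5475 + -0.2567i → escape time 5
(row=1, col=2): c = -1.2250 + -0.2567i → escape time 6
(row=1, col=3): c = -0.9025 + -0.2567i → escape time 6
(row=1, col=4): c = -0.5800 + -0.2567i → escape time 6
(row=2, col=0): c = -1.8700 + -0.5033i → escape time 3
(row=2, col=1): c = -1.5475 + -0.5033i → escape time 3
(row=2, col=2): c = -1.2250 + -0.5033i → escape time 4
(row=2, col=3): c = -0.9025 + -0.5033i → escape time 5
(row=2, col=4): c = -0.5800 + -0.5033i → escape time 6
(row=3, col=0): c = -1.8700 + -0.7500i → escape time 1
(row=3, col=1): c = -1.5475 + -0.7500i → escape time 3
(row=3, col=2): c = -1.2250 + -0.7500i → escape time 3
(row=3, col=3): c = -0.9025 + -0.7500i → escape time 4
(row=3, col=4): c = -0.5800 + -0.7500i → escape time 6

Answer: 66666
45666
33456
13346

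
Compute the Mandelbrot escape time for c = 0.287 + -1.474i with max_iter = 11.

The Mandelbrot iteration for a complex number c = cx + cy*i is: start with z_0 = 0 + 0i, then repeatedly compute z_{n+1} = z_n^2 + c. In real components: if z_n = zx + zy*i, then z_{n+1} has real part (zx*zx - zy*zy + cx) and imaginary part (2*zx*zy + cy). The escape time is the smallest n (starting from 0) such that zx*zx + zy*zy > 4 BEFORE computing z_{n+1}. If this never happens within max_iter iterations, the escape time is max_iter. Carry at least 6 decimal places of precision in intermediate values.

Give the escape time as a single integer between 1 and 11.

Answer: 2

Derivation:
z_0 = 0 + 0i, c = 0.2870 + -1.4740i
Iter 1: z = 0.2870 + -1.4740i, |z|^2 = 2.2550
Iter 2: z = -1.8033 + -2.3201i, |z|^2 = 8.6347
Escaped at iteration 2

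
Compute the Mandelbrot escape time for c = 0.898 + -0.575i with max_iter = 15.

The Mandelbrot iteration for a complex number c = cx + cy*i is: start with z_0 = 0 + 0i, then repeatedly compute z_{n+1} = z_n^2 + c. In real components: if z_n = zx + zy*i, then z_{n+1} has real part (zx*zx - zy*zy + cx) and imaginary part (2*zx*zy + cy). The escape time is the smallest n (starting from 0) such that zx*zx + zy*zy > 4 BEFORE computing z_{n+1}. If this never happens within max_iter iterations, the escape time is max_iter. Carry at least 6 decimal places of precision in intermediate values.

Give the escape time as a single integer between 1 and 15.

Answer: 2

Derivation:
z_0 = 0 + 0i, c = 0.8980 + -0.5750i
Iter 1: z = 0.8980 + -0.5750i, |z|^2 = 1.1370
Iter 2: z = 1.3738 + -1.6077i, |z|^2 = 4.4720
Escaped at iteration 2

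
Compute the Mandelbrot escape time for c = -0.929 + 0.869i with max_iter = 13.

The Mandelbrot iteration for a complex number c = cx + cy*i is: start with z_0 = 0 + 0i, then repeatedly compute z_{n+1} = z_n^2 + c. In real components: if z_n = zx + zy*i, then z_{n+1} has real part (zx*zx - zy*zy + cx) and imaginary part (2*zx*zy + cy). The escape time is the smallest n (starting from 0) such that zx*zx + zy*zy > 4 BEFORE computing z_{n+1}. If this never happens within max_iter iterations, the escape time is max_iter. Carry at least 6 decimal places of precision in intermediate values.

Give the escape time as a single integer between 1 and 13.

Answer: 3

Derivation:
z_0 = 0 + 0i, c = -0.9290 + 0.8690i
Iter 1: z = -0.9290 + 0.8690i, |z|^2 = 1.6182
Iter 2: z = -0.8211 + -0.7456i, |z|^2 = 1.2302
Iter 3: z = -0.8107 + 2.0935i, |z|^2 = 5.0398
Escaped at iteration 3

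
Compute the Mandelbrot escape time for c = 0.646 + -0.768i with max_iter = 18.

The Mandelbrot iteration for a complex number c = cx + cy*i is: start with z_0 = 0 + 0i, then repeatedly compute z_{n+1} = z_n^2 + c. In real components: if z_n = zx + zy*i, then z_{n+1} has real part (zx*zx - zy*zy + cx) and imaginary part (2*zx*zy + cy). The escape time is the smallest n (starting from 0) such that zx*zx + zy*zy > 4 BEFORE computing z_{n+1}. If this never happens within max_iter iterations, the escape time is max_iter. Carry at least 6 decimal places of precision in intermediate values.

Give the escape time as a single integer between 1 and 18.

z_0 = 0 + 0i, c = 0.6460 + -0.7680i
Iter 1: z = 0.6460 + -0.7680i, |z|^2 = 1.0071
Iter 2: z = 0.4735 + -1.7603i, |z|^2 = 3.3227
Iter 3: z = -2.2283 + -2.4349i, |z|^2 = 10.8943
Escaped at iteration 3

Answer: 3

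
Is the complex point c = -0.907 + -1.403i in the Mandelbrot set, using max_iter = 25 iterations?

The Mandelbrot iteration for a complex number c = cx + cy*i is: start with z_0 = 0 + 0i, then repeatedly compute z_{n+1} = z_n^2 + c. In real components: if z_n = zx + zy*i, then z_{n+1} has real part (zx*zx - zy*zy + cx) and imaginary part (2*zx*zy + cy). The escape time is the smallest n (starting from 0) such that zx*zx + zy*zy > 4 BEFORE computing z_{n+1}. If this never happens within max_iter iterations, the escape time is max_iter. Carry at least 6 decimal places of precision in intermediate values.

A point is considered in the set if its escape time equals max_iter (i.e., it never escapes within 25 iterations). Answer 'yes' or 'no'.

Answer: no

Derivation:
z_0 = 0 + 0i, c = -0.9070 + -1.4030i
Iter 1: z = -0.9070 + -1.4030i, |z|^2 = 2.7911
Iter 2: z = -2.0528 + 1.1420i, |z|^2 = 5.5181
Escaped at iteration 2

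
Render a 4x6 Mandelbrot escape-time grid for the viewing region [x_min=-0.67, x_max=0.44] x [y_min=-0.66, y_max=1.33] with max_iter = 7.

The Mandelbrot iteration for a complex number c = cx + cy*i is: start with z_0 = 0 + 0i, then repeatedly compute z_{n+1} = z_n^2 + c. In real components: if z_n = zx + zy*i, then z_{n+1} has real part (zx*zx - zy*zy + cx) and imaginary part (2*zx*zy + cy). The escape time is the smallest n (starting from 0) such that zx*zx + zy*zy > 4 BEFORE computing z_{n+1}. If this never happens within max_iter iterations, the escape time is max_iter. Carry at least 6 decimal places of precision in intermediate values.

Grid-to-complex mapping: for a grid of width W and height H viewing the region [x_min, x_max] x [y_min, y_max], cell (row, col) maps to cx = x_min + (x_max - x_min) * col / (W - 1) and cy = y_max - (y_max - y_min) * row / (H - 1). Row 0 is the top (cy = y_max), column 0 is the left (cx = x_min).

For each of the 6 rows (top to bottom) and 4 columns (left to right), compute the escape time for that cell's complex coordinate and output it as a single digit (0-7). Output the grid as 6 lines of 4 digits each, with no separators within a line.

Answer: 2222
4553
7776
7776
7777
6775

Derivation:
(row=0, col=0): c = -0.6700 + 1.3300i → escape time 2
(row=0, col=1): c = -0.3000 + 1.3300i → escape time 2
(row=0, col=2): c = 0.0700 + 1.3300i → escape time 2
(row=0, col=3): c = 0.4400 + 1.3300i → escape time 2
(row=1, col=0): c = -0.6700 + 0.9320i → escape time 4
(row=1, col=1): c = -0.3000 + 0.9320i → escape time 5
(row=1, col=2): c = 0.0700 + 0.9320i → escape time 5
(row=1, col=3): c = 0.4400 + 0.9320i → escape time 3
(row=2, col=0): c = -0.6700 + 0.5340i → escape time 7
(row=2, col=1): c = -0.3000 + 0.5340i → escape time 7
(row=2, col=2): c = 0.0700 + 0.5340i → escape time 7
(row=2, col=3): c = 0.4400 + 0.5340i → escape time 6
(row=3, col=0): c = -0.6700 + 0.1360i → escape time 7
(row=3, col=1): c = -0.3000 + 0.1360i → escape time 7
(row=3, col=2): c = 0.0700 + 0.1360i → escape time 7
(row=3, col=3): c = 0.4400 + 0.1360i → escape time 6
(row=4, col=0): c = -0.6700 + -0.2620i → escape time 7
(row=4, col=1): c = -0.3000 + -0.2620i → escape time 7
(row=4, col=2): c = 0.0700 + -0.2620i → escape time 7
(row=4, col=3): c = 0.4400 + -0.2620i → escape time 7
(row=5, col=0): c = -0.6700 + -0.6600i → escape time 6
(row=5, col=1): c = -0.3000 + -0.6600i → escape time 7
(row=5, col=2): c = 0.0700 + -0.6600i → escape time 7
(row=5, col=3): c = 0.4400 + -0.6600i → escape time 5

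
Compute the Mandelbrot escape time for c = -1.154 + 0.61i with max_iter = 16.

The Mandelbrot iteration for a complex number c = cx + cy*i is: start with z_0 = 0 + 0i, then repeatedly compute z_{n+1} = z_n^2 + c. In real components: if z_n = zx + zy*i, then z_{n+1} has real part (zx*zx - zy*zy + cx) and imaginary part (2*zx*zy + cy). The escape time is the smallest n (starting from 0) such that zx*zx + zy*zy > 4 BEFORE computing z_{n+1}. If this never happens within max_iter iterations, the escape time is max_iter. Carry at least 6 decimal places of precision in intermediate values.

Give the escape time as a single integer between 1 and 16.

Answer: 4

Derivation:
z_0 = 0 + 0i, c = -1.1540 + 0.6100i
Iter 1: z = -1.1540 + 0.6100i, |z|^2 = 1.7038
Iter 2: z = -0.1944 + -0.7979i, |z|^2 = 0.6744
Iter 3: z = -1.7528 + 0.9202i, |z|^2 = 3.9192
Iter 4: z = 1.0717 + -2.6159i, |z|^2 = 7.9912
Escaped at iteration 4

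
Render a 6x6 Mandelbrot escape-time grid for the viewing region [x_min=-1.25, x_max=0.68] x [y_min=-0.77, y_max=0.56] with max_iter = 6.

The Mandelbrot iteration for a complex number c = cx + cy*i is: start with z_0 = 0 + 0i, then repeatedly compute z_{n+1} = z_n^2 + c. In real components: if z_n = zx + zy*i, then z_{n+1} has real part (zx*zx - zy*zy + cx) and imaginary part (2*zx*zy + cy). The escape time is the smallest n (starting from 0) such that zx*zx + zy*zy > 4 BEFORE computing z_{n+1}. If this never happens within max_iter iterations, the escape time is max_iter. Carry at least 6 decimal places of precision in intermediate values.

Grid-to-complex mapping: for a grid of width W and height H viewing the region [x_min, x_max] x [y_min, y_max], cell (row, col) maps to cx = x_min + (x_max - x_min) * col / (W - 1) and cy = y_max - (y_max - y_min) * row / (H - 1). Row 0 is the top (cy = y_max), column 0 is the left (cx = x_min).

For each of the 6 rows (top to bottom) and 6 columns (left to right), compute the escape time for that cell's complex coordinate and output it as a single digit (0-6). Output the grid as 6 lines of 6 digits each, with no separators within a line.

(row=0, col=0): c = -1.2500 + 0.5600i → escape time 3
(row=0, col=1): c = -0.8640 + 0.5600i → escape time 5
(row=0, col=2): c = -0.4780 + 0.5600i → escape time 6
(row=0, col=3): c = -0.0920 + 0.5600i → escape time 6
(row=0, col=4): c = 0.2940 + 0.5600i → escape time 6
(row=0, col=5): c = 0.6800 + 0.5600i → escape time 3
(row=1, col=0): c = -1.2500 + 0.2940i → escape time 6
(row=1, col=1): c = -0.8640 + 0.2940i → escape time 6
(row=1, col=2): c = -0.4780 + 0.2940i → escape time 6
(row=1, col=3): c = -0.0920 + 0.2940i → escape time 6
(row=1, col=4): c = 0.2940 + 0.2940i → escape time 6
(row=1, col=5): c = 0.6800 + 0.2940i → escape time 3
(row=2, col=0): c = -1.2500 + 0.0280i → escape time 6
(row=2, col=1): c = -0.8640 + 0.0280i → escape time 6
(row=2, col=2): c = -0.4780 + 0.0280i → escape time 6
(row=2, col=3): c = -0.0920 + 0.0280i → escape time 6
(row=2, col=4): c = 0.2940 + 0.0280i → escape time 6
(row=2, col=5): c = 0.6800 + 0.0280i → escape time 4
(row=3, col=0): c = -1.2500 + -0.2380i → escape time 6
(row=3, col=1): c = -0.8640 + -0.2380i → escape time 6
(row=3, col=2): c = -0.4780 + -0.2380i → escape time 6
(row=3, col=3): c = -0.0920 + -0.2380i → escape time 6
(row=3, col=4): c = 0.2940 + -0.2380i → escape time 6
(row=3, col=5): c = 0.6800 + -0.2380i → escape time 3
(row=4, col=0): c = -1.2500 + -0.5040i → escape time 4
(row=4, col=1): c = -0.8640 + -0.5040i → escape time 6
(row=4, col=2): c = -0.4780 + -0.5040i → escape time 6
(row=4, col=3): c = -0.0920 + -0.5040i → escape time 6
(row=4, col=4): c = 0.2940 + -0.5040i → escape time 6
(row=4, col=5): c = 0.6800 + -0.5040i → escape time 3
(row=5, col=0): c = -1.2500 + -0.7700i → escape time 3
(row=5, col=1): c = -0.8640 + -0.7700i → escape time 4
(row=5, col=2): c = -0.4780 + -0.7700i → escape time 6
(row=5, col=3): c = -0.0920 + -0.7700i → escape time 6
(row=5, col=4): c = 0.2940 + -0.7700i → escape time 5
(row=5, col=5): c = 0.6800 + -0.7700i → escape time 3

Answer: 356663
666663
666664
666663
466663
346653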